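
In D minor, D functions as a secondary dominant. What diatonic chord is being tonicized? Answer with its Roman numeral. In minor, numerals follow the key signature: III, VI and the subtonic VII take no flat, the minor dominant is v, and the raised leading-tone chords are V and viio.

iv

The chord is a major triad on D.
A dominant resolves down a perfect fifth: D → G. In D minor, G is scale degree 4, i.e. iv.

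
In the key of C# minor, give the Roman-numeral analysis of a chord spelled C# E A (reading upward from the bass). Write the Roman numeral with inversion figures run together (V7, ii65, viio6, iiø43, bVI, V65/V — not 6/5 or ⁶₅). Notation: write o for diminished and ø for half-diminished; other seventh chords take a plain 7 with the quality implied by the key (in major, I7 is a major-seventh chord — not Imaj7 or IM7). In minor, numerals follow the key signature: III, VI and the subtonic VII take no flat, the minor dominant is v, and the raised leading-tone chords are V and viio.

VI6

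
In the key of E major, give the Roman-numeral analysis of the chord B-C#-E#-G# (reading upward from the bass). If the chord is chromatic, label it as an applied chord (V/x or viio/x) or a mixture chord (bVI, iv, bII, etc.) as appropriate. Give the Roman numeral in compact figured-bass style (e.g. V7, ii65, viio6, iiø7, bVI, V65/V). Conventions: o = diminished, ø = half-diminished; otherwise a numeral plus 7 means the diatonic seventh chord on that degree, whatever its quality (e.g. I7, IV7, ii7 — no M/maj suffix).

V42/ii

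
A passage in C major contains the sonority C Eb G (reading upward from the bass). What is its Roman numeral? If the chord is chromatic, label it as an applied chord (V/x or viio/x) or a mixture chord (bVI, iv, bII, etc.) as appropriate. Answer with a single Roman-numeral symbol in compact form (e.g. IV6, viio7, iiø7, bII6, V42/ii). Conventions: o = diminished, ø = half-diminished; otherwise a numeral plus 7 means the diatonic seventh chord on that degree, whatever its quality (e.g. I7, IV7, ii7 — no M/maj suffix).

i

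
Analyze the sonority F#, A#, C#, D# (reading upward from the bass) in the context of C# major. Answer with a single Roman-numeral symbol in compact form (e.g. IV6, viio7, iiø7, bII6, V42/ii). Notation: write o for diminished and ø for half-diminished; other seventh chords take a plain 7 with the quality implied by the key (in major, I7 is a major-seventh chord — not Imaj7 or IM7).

The pitches D#-F#-A#-C# form a minor seventh chord rooted on D#.
In C# major, D# is the supertonic; the diatonic minor seventh chord there is ii7.
With F# in the bass the chord is in first inversion, so the figured bass is 65.

ii65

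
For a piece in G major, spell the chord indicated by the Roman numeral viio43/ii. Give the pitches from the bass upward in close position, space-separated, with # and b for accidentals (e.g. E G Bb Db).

viio43/ii is a secondary leading-tone chord. The target ii is A in G major; the applied chord is rooted a semitone below, on G#.
Building a fully diminished seventh chord on G# gives G#-B-D-F.
With the 43 figure the chord is in second inversion; from the bass D upward in close position it reads D-F-G#-B.

D F G# B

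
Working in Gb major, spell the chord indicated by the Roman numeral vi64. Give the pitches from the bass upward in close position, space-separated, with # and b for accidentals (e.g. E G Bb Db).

Bb Eb Gb

The numeral's case and figure indicate a minor triad. In Gb major its root, the submediant, is Eb.
That chord is spelled Eb-Gb-Bb.
The figured bass 64 indicates second inversion, placing the fifth (Bb) in the bass: Bb-Eb-Gb.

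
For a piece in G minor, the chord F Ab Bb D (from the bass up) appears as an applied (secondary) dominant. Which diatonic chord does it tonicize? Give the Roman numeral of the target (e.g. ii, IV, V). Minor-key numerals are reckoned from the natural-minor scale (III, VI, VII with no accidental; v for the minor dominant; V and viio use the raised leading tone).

VI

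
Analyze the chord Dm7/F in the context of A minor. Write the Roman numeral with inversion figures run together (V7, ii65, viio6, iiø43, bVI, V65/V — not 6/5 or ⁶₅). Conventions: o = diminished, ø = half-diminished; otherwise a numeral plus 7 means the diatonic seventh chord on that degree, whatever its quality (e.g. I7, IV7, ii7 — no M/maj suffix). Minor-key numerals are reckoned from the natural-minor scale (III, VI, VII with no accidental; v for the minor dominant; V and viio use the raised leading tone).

Stacked in thirds the chord is D-F-A-C: a minor seventh chord on D.
In A minor, D is the subdominant; the diatonic minor seventh chord there is iv7.
With F in the bass the chord is in first inversion, so the figured bass is 65.

iv65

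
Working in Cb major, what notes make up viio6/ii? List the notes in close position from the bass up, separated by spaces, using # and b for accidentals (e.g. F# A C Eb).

Eb Gb C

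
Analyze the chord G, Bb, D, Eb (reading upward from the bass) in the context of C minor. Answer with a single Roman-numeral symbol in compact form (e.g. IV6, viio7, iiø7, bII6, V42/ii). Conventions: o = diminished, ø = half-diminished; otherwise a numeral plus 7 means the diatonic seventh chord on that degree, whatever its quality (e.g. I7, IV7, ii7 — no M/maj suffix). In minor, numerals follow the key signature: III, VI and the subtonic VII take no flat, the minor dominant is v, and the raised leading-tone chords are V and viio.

III65

The pitches Eb-G-Bb-D form a major seventh chord rooted on Eb.
Eb is scale degree 3 in C minor, and a major seventh chord on that degree is written III7.
With G in the bass the chord is in first inversion, so the figured bass is 65.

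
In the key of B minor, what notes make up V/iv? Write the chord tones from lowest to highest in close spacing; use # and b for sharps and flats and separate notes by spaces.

B D# F#

V/iv is a secondary dominant — the dominant triad of iv. iv in B minor is E, so the applied chord's root is B, a perfect fifth above.
Building a major triad on B gives B-D#-F#.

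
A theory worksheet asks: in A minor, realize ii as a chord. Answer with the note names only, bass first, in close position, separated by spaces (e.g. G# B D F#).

B D F#

Scale degree 2 in A minor is B; here the chord built on it is altered to a minor triad. ii is the minor supertonic, borrowed from the parallel major (the Dorian ii).
So the chord is B-D-F#, a minor triad.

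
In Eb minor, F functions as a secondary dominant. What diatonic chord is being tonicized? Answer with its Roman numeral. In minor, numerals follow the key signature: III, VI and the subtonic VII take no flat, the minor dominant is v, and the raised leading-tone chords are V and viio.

The chord is a major triad on F.
A dominant resolves down a perfect fifth: F → Bb. In Eb minor, Bb is scale degree 5, i.e. V.

V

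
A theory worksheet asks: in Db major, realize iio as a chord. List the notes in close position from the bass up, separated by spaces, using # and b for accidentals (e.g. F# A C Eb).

iio is the diminished supertonic triad, borrowed from the parallel minor. In Db major that root is Eb.
So the chord is Eb-Gb-Bbb.

Eb Gb Bbb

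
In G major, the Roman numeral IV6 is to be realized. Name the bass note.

IV in G major has root C; the chord is C-E-G.
The figure 6 means first inversion — the third is in the bass.

E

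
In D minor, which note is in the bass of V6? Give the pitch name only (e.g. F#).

V in D minor has root A; the chord is A-C#-E.
The figure 6 means first inversion — the third is in the bass.

C#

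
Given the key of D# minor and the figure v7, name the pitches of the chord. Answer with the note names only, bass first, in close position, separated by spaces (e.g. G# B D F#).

In D# minor, the fifth degree is A#, and the diatonic chord built there is a minor seventh chord.
That chord is spelled A#-C#-E#-G#.

A# C# E# G#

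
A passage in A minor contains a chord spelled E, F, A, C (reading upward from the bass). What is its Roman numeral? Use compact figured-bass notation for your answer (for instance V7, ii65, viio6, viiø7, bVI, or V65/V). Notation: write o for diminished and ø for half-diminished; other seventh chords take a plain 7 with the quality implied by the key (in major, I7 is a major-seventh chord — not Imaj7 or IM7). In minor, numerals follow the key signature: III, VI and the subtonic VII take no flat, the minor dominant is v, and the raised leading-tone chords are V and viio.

Stacked in thirds the chord is F-A-C-E: a major seventh chord on F.
In A minor, F is the submediant; the diatonic major seventh chord there is VI7.
With E in the bass the chord is in third inversion, so the figured bass is 42.

VI42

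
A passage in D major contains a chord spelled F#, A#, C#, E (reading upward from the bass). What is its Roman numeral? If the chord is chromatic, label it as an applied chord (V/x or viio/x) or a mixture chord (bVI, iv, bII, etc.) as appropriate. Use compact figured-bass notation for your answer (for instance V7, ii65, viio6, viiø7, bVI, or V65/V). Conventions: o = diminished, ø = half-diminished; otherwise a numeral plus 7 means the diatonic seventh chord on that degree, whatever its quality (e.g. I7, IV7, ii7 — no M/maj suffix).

V7/vi

The pitches F#-A#-C#-E form a dominant seventh chord rooted on F#.
F# is not a diatonic chord root with this quality in D major, but it lies a perfect fifth above B (vi), so the chord functions as an applied dominant of vi.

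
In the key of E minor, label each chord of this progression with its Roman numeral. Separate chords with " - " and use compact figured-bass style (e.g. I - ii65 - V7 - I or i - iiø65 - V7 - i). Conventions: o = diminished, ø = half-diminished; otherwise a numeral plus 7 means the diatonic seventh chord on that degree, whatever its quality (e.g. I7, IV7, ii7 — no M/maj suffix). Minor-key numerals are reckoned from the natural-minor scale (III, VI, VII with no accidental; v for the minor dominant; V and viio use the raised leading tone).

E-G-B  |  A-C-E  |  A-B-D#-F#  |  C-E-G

E-G-B: root E is the tonic; minor triad there is i.
A-C-E: root A is the subdominant; minor triad there is iv.
A-B-D#-F#: dominant seventh chord on B = scale degree 5 → V42.
C-E-G: major triad on C = scale degree 6 → VI.

i - iv - V42 - VI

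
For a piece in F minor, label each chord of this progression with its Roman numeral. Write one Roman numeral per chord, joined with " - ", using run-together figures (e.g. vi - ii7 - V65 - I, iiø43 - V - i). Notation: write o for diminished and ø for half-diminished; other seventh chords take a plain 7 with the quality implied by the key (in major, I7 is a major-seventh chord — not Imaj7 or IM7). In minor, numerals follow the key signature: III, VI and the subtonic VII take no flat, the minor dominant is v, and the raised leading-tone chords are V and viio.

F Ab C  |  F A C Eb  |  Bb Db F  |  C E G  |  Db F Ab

F-Ab-C has root F, degree 1 in F minor, so i.
F-A-C-Eb: a dominant seventh chord on F, the applied dominant of iv → V7/iv.
Bb-Db-F has root Bb, degree 4 in F minor, so iv.
C-E-G: root C is the dominant; major triad there is V.
Db-F-Ab has root Db, degree 6 in F minor, so VI.

i - V7/iv - iv - V - VI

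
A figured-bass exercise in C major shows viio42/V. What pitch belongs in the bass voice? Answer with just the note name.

Eb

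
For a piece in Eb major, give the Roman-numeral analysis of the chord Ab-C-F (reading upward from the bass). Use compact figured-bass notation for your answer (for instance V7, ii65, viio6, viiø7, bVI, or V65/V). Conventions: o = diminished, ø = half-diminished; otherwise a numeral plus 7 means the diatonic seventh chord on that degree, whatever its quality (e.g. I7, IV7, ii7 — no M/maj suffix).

Stacked in thirds the chord is F-Ab-C: a minor triad on F.
F is scale degree 2 in Eb major, and a minor triad on that degree is written ii.
With Ab in the bass the chord is in first inversion, so the figured bass is 6.

ii6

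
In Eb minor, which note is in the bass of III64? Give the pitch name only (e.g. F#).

III in Eb minor has root Gb; the chord is Gb-Bb-Db.
The figure 64 means second inversion — the fifth is in the bass.

Db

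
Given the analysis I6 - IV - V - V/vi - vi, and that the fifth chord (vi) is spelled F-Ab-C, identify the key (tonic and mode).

Ab major

vi is given as F-Ab-C — a minor triad with root F.
Counting down 5 scale steps from F places the tonic on Ab; a minor triad on degree 6 is diatonic only in major.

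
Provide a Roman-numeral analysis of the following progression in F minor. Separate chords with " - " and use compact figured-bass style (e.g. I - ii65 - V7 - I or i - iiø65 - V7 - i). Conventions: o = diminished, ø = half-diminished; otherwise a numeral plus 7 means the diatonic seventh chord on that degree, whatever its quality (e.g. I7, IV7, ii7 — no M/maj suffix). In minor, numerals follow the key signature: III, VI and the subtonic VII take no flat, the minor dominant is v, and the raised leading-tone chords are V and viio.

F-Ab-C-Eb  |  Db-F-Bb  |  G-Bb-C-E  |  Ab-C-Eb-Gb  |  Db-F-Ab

i7 - iv6 - V43 - V7/VI - VI

F-Ab-C-Eb has root F, degree 1 in F minor, so i7.
Db-F-Bb: root Bb is the subdominant; minor triad there is iv6.
G-Bb-C-E has root C, degree 5 in F minor, so V43.
Ab-C-Eb-Gb is the secondary dominant of VI (dominant seventh chord on Ab): V7/VI.
Db-F-Ab: root Db is the submediant; major triad there is VI.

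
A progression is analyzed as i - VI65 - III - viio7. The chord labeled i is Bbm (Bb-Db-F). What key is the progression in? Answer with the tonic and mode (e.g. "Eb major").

Bb minor

i is given as Bb-Db-F — a minor triad with root Bb.
If Bb is scale degree 1 and the mode makes that degree carry a minor triad, the tonic is Bb and the mode is minor.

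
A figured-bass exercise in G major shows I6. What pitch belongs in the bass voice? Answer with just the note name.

I in G major has root G; the chord is G-B-D.
The figure 6 means first inversion — the third is in the bass.

B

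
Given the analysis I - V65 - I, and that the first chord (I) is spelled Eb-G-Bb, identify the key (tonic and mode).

Eb major

I is given as Eb-G-Bb — a major triad with root Eb.
If Eb is scale degree 1 and the mode makes that degree carry a major triad, the tonic is Eb and the mode is major.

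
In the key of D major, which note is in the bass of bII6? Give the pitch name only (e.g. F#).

bII in D major has root Eb; the chord is Eb-G-Bb.
The figure 6 means first inversion — the third is in the bass.

G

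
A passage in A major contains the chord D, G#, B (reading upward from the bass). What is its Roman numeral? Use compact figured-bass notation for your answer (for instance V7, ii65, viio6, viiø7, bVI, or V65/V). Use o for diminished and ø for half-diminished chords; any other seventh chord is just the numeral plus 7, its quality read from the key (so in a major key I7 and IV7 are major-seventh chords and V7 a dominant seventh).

Stacked in thirds the chord is G#-B-D: a diminished triad on G#.
In A major, G# is the leading tone; the diatonic diminished triad there is viio.
With D in the bass the chord is in second inversion, so the figured bass is 64.

viio64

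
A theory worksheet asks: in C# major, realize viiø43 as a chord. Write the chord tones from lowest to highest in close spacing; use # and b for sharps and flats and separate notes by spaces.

In C# major, the leading tone is B#, and the diatonic chord built there is a half-diminished seventh chord.
That chord is spelled B#-D#-F#-A#.
The figured bass 43 indicates second inversion, placing the fifth (F#) in the bass: F#-A#-B#-D#.

F# A# B# D#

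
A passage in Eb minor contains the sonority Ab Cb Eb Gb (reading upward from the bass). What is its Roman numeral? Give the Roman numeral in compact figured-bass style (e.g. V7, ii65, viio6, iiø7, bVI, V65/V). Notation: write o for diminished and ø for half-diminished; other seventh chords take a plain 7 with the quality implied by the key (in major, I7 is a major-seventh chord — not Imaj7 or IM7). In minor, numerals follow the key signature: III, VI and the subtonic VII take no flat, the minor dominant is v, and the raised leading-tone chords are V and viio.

The pitches Ab-Cb-Eb-Gb form a minor seventh chord rooted on Ab.
In Eb minor, Ab is the subdominant; the diatonic minor seventh chord there is iv7.

iv7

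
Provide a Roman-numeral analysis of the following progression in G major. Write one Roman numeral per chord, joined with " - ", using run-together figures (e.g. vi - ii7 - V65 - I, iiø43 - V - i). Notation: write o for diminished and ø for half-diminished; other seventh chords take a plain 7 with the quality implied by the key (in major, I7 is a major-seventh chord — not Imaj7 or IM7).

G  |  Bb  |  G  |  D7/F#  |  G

G: major triad on G = scale degree 1 → I.
Bb: major triad on Bb — chromatic; bIII (borrowed from the parallel minor).
G: major triad on G = scale degree 1 → I.
D7/F#: root D is the dominant; dominant seventh chord there is V65.
G: major triad on G = scale degree 1 → I.

I - bIII - I - V65 - I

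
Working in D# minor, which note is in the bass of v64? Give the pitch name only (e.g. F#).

E#

v in D# minor has root A#; the chord is A#-C#-E#.
The figure 64 means second inversion — the fifth is in the bass.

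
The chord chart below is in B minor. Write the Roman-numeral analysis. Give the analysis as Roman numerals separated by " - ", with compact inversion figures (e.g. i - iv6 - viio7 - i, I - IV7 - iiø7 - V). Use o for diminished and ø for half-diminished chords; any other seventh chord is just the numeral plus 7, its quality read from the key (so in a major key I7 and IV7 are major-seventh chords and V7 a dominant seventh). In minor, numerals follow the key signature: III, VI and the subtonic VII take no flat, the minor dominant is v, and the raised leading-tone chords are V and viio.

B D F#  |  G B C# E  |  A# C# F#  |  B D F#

B-D-F#: minor triad on B = scale degree 1 → i.
G-B-C#-E has root C#, degree 2 in B minor, so iiø43.
A#-C#-F#: root F# is the dominant; major triad there is V6.
B-D-F# has root B, degree 1 in B minor, so i.

i - iiø43 - V6 - i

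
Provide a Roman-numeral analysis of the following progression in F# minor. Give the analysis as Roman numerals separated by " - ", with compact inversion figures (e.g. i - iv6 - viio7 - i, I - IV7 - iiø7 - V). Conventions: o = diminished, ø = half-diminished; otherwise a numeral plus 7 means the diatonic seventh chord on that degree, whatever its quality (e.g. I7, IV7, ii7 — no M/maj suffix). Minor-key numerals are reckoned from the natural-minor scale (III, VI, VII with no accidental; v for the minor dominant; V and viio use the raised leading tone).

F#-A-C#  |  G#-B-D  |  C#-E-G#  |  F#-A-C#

i - iio - v - i

F#-A-C#: minor triad on F# = scale degree 1 → i.
G#-B-D: root G# is the supertonic; diminished triad there is iio.
C#-E-G# has root C#, degree 5 in F# minor, so v.
F#-A-C#: root F# is the tonic; minor triad there is i.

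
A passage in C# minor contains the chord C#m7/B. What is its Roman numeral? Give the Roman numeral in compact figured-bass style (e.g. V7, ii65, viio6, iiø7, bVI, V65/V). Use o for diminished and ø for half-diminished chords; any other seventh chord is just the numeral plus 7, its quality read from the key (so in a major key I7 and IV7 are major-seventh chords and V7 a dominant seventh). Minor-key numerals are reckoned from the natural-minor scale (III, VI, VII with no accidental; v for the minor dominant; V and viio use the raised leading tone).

i42

Stacked in thirds the chord is C#-E-G#-B: a minor seventh chord on C#.
In C# minor, C# is the tonic; the diatonic minor seventh chord there is i7.
With B in the bass the chord is in third inversion, so the figured bass is 42.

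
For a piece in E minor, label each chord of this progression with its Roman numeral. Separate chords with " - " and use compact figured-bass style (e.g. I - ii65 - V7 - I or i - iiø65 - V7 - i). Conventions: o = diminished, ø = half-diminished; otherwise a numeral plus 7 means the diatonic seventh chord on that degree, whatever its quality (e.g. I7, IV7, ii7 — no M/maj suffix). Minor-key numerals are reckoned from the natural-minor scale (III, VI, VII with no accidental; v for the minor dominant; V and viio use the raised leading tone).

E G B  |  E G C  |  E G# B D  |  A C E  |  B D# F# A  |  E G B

i - VI6 - V7/iv - iv - V7 - i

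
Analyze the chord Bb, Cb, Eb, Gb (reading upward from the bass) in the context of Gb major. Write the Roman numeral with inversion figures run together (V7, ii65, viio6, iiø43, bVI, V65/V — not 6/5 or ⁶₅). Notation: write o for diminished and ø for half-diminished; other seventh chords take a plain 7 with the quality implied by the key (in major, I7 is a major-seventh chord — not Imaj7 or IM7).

IV42

The pitches Cb-Eb-Gb-Bb form a major seventh chord rooted on Cb.
In Gb major, Cb is the subdominant; the diatonic major seventh chord there is IV7.
With Bb in the bass the chord is in third inversion, so the figured bass is 42.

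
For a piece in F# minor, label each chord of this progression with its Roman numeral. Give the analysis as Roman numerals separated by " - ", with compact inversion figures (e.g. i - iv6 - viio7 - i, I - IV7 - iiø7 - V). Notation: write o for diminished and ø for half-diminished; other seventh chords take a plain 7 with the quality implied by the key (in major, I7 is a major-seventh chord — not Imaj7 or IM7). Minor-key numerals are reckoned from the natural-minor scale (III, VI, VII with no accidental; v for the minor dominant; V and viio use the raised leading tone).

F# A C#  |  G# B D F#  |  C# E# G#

i - iiø7 - V

F#-A-C#: minor triad on F# = scale degree 1 → i.
G#-B-D-F#: root G# is the supertonic; half-diminished seventh chord there is iiø7.
C#-E#-G# has root C#, degree 5 in F# minor, so V.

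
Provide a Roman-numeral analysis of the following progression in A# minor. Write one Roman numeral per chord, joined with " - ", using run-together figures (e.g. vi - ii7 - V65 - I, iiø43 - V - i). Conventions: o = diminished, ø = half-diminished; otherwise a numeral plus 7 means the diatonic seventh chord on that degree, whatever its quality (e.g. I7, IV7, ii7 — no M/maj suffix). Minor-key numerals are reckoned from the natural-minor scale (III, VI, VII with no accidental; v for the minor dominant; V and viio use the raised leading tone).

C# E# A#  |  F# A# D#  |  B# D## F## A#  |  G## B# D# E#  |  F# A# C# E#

C#-E#-A#: root A# is the tonic; minor triad there is i6.
F#-A#-D#: root D# is the subdominant; minor triad there is iv6.
B#-D##-F##-A# is the secondary dominant of V (dominant seventh chord on B#): V7/V.
G##-B#-D#-E#: root E# is the dominant; dominant seventh chord there is V65.
F#-A#-C#-E#: major seventh chord on F# = scale degree 6 → VI7.

i6 - iv6 - V7/V - V65 - VI7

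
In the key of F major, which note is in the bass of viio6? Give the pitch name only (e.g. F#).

G

viio in F major has root E; the chord is E-G-Bb.
The figure 6 means first inversion — the third is in the bass.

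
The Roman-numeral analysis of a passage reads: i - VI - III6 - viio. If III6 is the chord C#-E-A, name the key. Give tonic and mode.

F# minor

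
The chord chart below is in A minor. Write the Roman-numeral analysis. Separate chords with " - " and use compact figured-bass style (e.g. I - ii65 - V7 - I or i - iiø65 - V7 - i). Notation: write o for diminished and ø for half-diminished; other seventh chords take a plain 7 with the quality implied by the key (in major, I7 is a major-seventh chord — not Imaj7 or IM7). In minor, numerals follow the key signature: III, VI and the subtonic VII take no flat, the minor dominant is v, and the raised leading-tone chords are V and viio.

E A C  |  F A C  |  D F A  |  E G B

i64 - VI - iv - v

E-A-C: minor triad on A = scale degree 1 → i64.
F-A-C: root F is the submediant; major triad there is VI.
D-F-A: minor triad on D = scale degree 4 → iv.
E-G-B: root E is the dominant; minor triad there is v.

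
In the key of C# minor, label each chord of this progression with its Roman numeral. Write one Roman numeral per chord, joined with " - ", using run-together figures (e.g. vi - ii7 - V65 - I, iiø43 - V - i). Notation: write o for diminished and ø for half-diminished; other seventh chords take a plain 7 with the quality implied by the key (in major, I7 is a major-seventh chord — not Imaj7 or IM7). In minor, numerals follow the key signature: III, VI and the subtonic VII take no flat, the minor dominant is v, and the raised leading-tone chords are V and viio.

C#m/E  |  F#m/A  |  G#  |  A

C#m/E: root C# is the tonic; minor triad there is i6.
F#m/A: root F# is the subdominant; minor triad there is iv6.
G# has root G#, degree 5 in C# minor, so V.
A: root A is the submediant; major triad there is VI.

i6 - iv6 - V - VI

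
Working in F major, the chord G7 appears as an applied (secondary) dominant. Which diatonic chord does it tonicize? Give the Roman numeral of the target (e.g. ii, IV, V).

The chord is a dominant seventh chord on G.
A dominant resolves down a perfect fifth: G → C. In F major, C is scale degree 5, i.e. V.

V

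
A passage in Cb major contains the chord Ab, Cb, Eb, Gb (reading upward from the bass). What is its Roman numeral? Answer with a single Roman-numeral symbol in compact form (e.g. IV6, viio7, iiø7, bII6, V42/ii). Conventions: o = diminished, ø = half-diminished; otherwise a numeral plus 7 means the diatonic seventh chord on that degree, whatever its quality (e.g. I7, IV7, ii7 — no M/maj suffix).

Stacked in thirds the chord is Ab-Cb-Eb-Gb: a minor seventh chord on Ab.
Ab is scale degree 6 in Cb major, and a minor seventh chord on that degree is written vi7.

vi7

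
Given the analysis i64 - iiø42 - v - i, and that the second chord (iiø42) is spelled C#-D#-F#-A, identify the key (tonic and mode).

C# minor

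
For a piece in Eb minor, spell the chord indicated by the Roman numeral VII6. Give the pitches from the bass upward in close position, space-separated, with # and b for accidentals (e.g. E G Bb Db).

In Eb minor, the subtonic is Db, and the diatonic chord built there is a major triad.
That chord is spelled Db-F-Ab.
The figured bass 6 indicates first inversion, placing the third (F) in the bass: F-Ab-Db.

F Ab Db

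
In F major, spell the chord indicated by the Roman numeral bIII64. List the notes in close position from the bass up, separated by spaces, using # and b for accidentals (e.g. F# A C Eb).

Eb Ab C

bIII64 is a major triad on the lowered third degree, borrowed from the parallel minor. In F major that root is Ab.
So the chord is Ab-C-Eb.
With the 64 figure the chord is in second inversion; from the bass Eb upward in close position it reads Eb-Ab-C.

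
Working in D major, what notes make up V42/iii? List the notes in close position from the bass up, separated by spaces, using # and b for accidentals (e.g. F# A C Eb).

B C# E# G#

The slash means an applied dominant: we want the dominant of iii. In D major, iii is F# minor, and its dominant is built on C#.
Building a dominant seventh chord on C# gives C#-E#-G#-B.
With the 42 figure the chord is in third inversion; from the bass B upward in close position it reads B-C#-E#-G#.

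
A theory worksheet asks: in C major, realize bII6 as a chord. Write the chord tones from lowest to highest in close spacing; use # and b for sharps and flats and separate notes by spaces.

F Ab Db

Scale degree 2 in C major is D; lowering it a half step gives Db. bII6 is the Neapolitan sixth — a major triad on the lowered second degree, here in its customary first inversion.
So the chord is Db-F-Ab.
The figured bass 6 indicates first inversion, placing the third (F) in the bass: F-Ab-Db.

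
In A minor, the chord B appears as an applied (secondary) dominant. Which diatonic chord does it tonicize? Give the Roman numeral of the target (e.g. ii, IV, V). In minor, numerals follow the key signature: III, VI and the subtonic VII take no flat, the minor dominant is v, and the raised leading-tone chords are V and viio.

V

The chord is a major triad on B.
A dominant resolves down a perfect fifth: B → E. In A minor, E is scale degree 5, i.e. V.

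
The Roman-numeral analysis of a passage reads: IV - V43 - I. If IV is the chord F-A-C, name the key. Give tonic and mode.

The chord F is a major triad rooted on F; its label is IV.
Counting down 3 scale steps from F places the tonic on C; a major triad on degree 4 is diatonic only in major.

C major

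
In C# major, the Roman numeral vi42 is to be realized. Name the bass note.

G#

vi in C# major has root A#; the chord is A#-C#-E#-G#.
The figure 42 means third inversion — the seventh is in the bass.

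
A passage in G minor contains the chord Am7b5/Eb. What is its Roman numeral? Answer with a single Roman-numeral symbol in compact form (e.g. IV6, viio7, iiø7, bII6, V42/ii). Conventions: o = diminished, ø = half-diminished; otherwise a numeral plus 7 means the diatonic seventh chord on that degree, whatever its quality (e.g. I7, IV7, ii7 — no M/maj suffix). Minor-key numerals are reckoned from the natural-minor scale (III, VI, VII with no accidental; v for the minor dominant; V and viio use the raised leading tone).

The pitches A-C-Eb-G form a half-diminished seventh chord rooted on A.
In G minor, A is the supertonic; the diatonic half-diminished seventh chord there is iiø7.
With Eb in the bass the chord is in second inversion, so the figured bass is 43.

iiø43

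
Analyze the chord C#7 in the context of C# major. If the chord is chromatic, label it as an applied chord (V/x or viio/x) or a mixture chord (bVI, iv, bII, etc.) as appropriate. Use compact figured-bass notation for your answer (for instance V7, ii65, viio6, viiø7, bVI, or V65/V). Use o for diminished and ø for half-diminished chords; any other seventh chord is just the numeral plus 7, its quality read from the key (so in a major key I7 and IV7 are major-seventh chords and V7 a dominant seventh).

V7/IV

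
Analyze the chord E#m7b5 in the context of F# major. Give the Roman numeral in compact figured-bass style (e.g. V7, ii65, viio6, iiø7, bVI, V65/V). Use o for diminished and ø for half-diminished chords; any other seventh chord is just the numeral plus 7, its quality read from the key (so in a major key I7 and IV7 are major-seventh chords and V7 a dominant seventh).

viiø7

The pitches E#-G#-B-D# form a half-diminished seventh chord rooted on E#.
In F# major, E# is the leading tone; the diatonic half-diminished seventh chord there is viiø7.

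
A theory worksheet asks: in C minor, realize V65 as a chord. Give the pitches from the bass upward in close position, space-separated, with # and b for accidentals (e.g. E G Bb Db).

B D F G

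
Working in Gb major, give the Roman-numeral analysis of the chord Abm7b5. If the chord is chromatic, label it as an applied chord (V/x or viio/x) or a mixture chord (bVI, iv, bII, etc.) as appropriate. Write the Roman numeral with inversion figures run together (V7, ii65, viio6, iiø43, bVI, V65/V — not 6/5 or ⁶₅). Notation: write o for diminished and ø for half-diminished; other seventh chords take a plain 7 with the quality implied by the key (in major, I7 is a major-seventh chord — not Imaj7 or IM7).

iiø7

The pitches Ab-Cb-Ebb-Gb form a half-diminished seventh chord rooted on Ab.
Ab is the second degree of Gb major. This is the half-diminished supertonic seventh, borrowed from the parallel minor.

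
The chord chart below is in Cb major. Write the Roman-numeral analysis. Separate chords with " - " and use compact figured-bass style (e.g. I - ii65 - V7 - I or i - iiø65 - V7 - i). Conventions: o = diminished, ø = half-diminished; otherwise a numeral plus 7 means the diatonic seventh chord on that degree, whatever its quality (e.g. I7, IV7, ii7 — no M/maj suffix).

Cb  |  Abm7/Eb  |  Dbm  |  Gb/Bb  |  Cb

I - vi43 - ii - V6 - I

Cb: root Cb is the tonic; major triad there is I.
Abm7/Eb: minor seventh chord on Ab = scale degree 6 → vi43.
Dbm: root Db is the supertonic; minor triad there is ii.
Gb/Bb has root Gb, degree 5 in Cb major, so V6.
Cb: root Cb is the tonic; major triad there is I.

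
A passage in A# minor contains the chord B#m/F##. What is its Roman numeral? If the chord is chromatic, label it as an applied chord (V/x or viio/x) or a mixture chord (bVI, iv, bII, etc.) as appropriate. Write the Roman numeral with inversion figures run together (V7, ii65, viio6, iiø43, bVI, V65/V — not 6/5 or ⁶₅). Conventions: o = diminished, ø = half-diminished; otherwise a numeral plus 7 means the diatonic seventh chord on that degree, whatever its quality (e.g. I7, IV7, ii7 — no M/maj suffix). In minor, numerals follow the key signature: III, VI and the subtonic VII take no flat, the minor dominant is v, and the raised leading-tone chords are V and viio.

ii64

Stacked in thirds the chord is B#-D#-F##: a minor triad on B#.
B# is the second degree of A# minor. This is the minor supertonic, borrowed from the parallel major (the Dorian ii).
With F## in the bass the chord is in second inversion, so the figured bass is 64.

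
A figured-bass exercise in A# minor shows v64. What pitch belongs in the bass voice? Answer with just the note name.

v in A# minor has root E#; the chord is E#-G#-B#.
The figure 64 means second inversion — the fifth is in the bass.

B#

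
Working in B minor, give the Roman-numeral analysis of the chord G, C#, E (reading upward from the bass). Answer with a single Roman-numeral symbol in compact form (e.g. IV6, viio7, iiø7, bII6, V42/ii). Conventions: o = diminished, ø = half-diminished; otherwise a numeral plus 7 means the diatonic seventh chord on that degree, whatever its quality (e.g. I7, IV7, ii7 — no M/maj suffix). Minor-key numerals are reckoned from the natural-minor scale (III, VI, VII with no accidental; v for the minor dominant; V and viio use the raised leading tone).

iio64

The pitches C#-E-G form a diminished triad rooted on C#.
In B minor, C# is the supertonic; the diatonic diminished triad there is iio.
With G in the bass the chord is in second inversion, so the figured bass is 64.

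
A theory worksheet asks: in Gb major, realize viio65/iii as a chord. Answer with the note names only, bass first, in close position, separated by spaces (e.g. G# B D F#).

viio65/iii is a secondary leading-tone chord. The target iii is Bb in Gb major; the applied chord is rooted a semitone below, on A.
Building a fully diminished seventh chord on A gives A-C-Eb-Gb.
The figured bass 65 indicates first inversion, placing the third (C) in the bass: C-Eb-Gb-A.

C Eb Gb A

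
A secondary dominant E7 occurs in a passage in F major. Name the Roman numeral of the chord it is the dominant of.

The chord is a dominant seventh chord on E.
A dominant resolves down a perfect fifth: E → A. In F major, A is scale degree 3, i.e. iii.

iii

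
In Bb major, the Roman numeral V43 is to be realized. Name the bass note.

V in Bb major has root F; the chord is F-A-C-Eb.
The figure 43 means second inversion — the fifth is in the bass.

C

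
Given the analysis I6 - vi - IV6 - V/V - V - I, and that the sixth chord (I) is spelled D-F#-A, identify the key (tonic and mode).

The chord D is a major triad rooted on D; its label is I.
If D is scale degree 1 and the mode makes that degree carry a major triad, the tonic is D and the mode is major.

D major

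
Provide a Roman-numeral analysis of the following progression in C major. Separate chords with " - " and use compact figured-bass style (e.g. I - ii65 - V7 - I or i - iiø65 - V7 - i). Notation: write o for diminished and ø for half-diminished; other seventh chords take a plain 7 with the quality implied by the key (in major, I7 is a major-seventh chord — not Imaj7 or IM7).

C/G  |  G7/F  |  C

C/G has root C, degree 1 in C major, so I64.
G7/F: dominant seventh chord on G = scale degree 5 → V42.
C has root C, degree 1 in C major, so I.

I64 - V42 - I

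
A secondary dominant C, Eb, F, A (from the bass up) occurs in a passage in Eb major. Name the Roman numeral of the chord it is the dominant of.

V

The chord is a dominant seventh chord on F.
A dominant resolves down a perfect fifth: F → Bb. In Eb major, Bb is scale degree 5, i.e. V.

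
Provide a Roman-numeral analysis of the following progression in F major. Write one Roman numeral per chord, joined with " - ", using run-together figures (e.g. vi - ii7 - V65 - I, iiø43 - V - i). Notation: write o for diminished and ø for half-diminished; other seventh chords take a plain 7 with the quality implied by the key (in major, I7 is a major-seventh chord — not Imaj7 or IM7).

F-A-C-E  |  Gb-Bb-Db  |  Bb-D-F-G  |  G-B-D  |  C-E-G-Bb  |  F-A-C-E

I7 - bII - ii65 - V/V - V7 - I7

F-A-C-E: major seventh chord on F = scale degree 1 → I7.
Gb-Bb-Db: Gb with this quality isn't in the key; a major triad on b2 is the Neapolitan chord, bII.
Bb-D-F-G: minor seventh chord on G = scale degree 2 → ii65.
G-B-D: chromatic; G is V of V, so V/V.
C-E-G-Bb: root C is the dominant; dominant seventh chord there is V7.
F-A-C-E: major seventh chord on F = scale degree 1 → I7.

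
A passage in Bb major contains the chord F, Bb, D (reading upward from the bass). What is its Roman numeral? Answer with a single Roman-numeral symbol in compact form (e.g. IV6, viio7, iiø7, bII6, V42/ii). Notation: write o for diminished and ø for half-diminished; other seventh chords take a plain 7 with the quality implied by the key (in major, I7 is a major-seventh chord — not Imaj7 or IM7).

I64

The pitches Bb-D-F form a major triad rooted on Bb.
In Bb major, Bb is the tonic; the diatonic major triad there is I.
With F in the bass the chord is in second inversion, so the figured bass is 64.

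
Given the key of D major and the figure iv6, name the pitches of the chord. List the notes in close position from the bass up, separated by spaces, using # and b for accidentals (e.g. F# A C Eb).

Bb D G

Scale degree 4 in D major is G; here the chord built on it is altered to a minor triad. iv6 is the minor subdominant, borrowed from the parallel minor.
So the chord is G-Bb-D.
The figured bass 6 indicates first inversion, placing the third (Bb) in the bass: Bb-D-G.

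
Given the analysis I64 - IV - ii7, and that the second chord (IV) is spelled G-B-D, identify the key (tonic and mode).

D major

The chord G is a major triad rooted on G; its label is IV.
IV on G implies G is the subdominant; that puts the tonic at D, and the uppercase numeral fits major mode.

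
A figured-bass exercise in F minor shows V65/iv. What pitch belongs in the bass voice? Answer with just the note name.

A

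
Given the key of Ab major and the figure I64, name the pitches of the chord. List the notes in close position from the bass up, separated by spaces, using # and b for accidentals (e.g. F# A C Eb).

Eb Ab C

The numeral's case and figure indicate a major triad. In Ab major its root, the first degree, is Ab.
Stacking thirds from Ab gives Ab-C-Eb.
The figured bass 64 indicates second inversion, placing the fifth (Eb) in the bass: Eb-Ab-C.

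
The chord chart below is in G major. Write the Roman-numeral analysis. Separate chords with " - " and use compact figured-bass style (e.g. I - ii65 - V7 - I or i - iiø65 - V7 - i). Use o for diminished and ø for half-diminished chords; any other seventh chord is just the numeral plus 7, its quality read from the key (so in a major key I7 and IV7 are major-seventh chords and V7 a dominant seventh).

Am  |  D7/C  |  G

ii - V42 - I

Am: root A is the supertonic; minor triad there is ii.
D7/C has root D, degree 5 in G major, so V42.
G has root G, degree 1 in G major, so I.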